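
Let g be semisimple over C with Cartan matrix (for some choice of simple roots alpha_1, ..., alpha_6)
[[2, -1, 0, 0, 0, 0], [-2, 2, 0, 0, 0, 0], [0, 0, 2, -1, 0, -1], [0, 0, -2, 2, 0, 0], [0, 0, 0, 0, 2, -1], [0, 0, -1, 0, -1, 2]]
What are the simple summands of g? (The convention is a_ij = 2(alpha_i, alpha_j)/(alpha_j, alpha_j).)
The diagram associated to this matrix has two connected components: the simple roots {alpha_1, alpha_2} form a chain of 2 nodes with a double edge at one end; the terminal node there is the unique short simple root (B_2), and {alpha_3, alpha_4, alpha_5, alpha_6} form a chain of 4 nodes with a double edge at one end; the terminal node there is the unique long simple root (C_4). A semisimple Lie algebra decomposes uniquely as the direct sum of simple ideals, one per connected component of its Dynkin diagram, so g ≅ B_2 ⊕ C_4 (dimension 10 + 36 = 46).

B_2 (so(5)) + C_4 (sp(8))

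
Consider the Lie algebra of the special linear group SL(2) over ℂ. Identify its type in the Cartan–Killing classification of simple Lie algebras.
A_1

This is sl(2), which has dimension 2^2 - 1 = 3 and rank 2 - 1 = 1 (a Cartan subalgebra is the diagonal traceless matrices). In the classification of classical Lie algebras, the special linear algebra sl(n+1) has type A_n; here n = 1, so the Dynkin diagram is a chain of 1 nodes with single edges (A_1). Hence the type is A_1.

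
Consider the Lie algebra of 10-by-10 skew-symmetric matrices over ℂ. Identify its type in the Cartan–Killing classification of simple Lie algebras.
D5

This is so(10) with 10 even, which has dimension 10(10-1)/2 = 45 and rank 10/2 = 5. In the classification of classical Lie algebras, the orthogonal algebra so(2n) in an even number of variables has type D_n; here n = 5, so the Dynkin diagram is a chain of 3 nodes with a fork of two nodes at one end (D_5). Hence the type is D_5.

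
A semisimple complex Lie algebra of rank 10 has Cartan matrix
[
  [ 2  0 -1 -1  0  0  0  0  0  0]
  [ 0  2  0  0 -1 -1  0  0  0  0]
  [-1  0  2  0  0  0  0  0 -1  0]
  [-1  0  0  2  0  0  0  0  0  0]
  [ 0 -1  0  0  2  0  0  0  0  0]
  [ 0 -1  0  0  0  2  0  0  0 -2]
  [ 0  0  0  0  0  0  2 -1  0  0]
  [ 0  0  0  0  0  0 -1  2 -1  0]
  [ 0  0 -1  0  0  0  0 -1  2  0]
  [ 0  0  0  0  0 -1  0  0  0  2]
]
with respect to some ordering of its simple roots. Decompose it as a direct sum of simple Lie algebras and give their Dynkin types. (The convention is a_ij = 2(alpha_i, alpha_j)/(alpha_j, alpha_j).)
The diagram associated to this matrix has two connected components: the simple roots {alpha_1, alpha_3, alpha_4, alpha_7, alpha_8, alpha_9} form a chain of 6 nodes with single edges (A_6), and {alpha_2, alpha_5, alpha_6, alpha_10} form a chain of 4 nodes with a double edge at one end; the terminal node there is the unique short simple root (B_4). A semisimple Lie algebra decomposes uniquely as the direct sum of simple ideals, one per connected component of its Dynkin diagram, so g ≅ A_6 ⊕ B_4 (dimension 48 + 36 = 84).

A_6 + B_4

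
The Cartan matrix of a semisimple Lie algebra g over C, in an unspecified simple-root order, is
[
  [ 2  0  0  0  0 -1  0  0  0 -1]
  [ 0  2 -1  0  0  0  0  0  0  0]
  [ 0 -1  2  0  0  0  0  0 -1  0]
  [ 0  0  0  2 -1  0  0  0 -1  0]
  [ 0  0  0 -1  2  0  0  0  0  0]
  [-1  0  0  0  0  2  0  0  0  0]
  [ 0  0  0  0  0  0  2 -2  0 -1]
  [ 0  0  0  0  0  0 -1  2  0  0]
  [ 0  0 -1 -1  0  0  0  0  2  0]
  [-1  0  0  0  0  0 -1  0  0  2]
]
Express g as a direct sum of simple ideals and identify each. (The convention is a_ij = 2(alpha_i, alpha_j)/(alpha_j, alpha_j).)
The diagram associated to this matrix has two connected components: the simple roots {alpha_2, alpha_3, alpha_4, alpha_5, alpha_9} form a chain of 5 nodes with single edges (A_5), and {alpha_1, alpha_6, alpha_7, alpha_8, alpha_10} form a chain of 5 nodes with a double edge at one end; the terminal node there is the unique short simple root (B_5). A semisimple Lie algebra decomposes uniquely as the direct sum of simple ideals, one per connected component of its Dynkin diagram, so g ≅ A_5 ⊕ B_5 (dimension 35 + 55 = 90).

A_5 (sl(6)) ⊕ B_5 (so(11))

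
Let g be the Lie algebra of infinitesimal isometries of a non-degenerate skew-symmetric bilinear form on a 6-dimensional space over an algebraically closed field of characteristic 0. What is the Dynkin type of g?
This is sp(6), which has dimension 6(6+1)/2 = 21 and rank 6/2 = 3. In the classification of classical Lie algebras, the symplectic algebra sp(2n) has type C_n; here n = 3, so the Dynkin diagram is a chain of 3 nodes with a double edge at one end; the terminal node there is the unique long simple root (C_3). Hence the type is C_3.

type C_3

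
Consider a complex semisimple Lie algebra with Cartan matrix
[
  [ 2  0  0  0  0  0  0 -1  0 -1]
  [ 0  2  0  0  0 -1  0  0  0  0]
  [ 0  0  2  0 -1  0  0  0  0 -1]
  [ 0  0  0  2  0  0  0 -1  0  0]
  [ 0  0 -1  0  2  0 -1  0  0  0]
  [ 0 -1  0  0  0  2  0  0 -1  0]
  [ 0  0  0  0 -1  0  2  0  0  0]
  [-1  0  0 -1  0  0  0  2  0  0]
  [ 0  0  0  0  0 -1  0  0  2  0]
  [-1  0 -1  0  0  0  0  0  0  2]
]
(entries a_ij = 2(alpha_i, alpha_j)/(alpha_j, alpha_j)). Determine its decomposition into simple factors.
The diagram associated to this matrix has two connected components: the simple roots {alpha_2, alpha_6, alpha_9} form a chain of 3 nodes with single edges (A_3), and {alpha_1, alpha_3, alpha_4, alpha_5, alpha_7, alpha_8, alpha_10} form a chain of 7 nodes with single edges (A_7). A semisimple Lie algebra decomposes uniquely as the direct sum of simple ideals, one per connected component of its Dynkin diagram, so g ≅ A_3 ⊕ A_7 (dimension 15 + 63 = 78).

A3 + A7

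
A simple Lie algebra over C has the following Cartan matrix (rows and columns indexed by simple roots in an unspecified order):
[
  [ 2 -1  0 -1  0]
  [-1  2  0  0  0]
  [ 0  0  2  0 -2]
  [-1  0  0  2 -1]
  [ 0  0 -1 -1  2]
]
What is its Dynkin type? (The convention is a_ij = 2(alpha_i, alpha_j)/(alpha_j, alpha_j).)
C5

The matrix has rank 5 with 2's on the diagonal. Reading the off-diagonal entries as Dynkin edges (a single edge where a_ij = a_ji = -1; a double or triple edge where a_ij * a_ji = 2 or 3), the diagram is a chain of 5 nodes with a double edge at one end; the terminal node there is the unique long simple root (C_5). One simple-root ordering that puts it in standard form is (alpha_2, alpha_1, alpha_4, alpha_5, alpha_3). So the algebra is type C_5, i.e. sp(10).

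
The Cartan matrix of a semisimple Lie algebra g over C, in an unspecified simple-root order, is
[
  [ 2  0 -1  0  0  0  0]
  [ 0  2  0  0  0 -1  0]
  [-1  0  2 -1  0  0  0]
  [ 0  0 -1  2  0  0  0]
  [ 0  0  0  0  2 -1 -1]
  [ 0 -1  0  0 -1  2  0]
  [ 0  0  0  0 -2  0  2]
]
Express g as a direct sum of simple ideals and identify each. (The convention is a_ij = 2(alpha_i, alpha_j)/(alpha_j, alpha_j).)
type A_3 + type C_4

The diagram associated to this matrix has two connected components: the simple roots {alpha_1, alpha_3, alpha_4} form a chain of 3 nodes with single edges (A_3), and {alpha_2, alpha_5, alpha_6, alpha_7} form a chain of 4 nodes with a double edge at one end; the terminal node there is the unique long simple root (C_4). A semisimple Lie algebra decomposes uniquely as the direct sum of simple ideals, one per connected component of its Dynkin diagram, so g ≅ A_3 ⊕ C_4 (dimension 15 + 36 = 51).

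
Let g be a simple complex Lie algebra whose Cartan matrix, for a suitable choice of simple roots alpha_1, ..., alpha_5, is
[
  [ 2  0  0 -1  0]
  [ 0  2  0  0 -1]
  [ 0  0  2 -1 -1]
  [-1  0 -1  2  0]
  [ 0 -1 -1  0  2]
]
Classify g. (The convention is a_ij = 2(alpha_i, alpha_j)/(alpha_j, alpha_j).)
The matrix has rank 5 with 2's on the diagonal. Reading the off-diagonal entries as Dynkin edges (a single edge where a_ij = a_ji = -1; a double or triple edge where a_ij * a_ji = 2 or 3), the diagram is a chain of 5 nodes with single edges (A_5). One simple-root ordering that puts it in standard form is (alpha_1, alpha_4, alpha_3, alpha_5, alpha_2). So the algebra is type A_5, i.e. sl(6).

A_5 (sl(6))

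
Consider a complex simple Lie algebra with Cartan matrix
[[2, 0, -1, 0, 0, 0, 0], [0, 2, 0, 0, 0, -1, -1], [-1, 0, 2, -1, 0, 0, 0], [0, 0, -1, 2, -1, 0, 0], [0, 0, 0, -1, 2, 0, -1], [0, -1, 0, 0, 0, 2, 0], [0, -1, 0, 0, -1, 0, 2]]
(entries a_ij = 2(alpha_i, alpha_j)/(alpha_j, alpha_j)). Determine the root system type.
A7

The matrix has rank 7 with 2's on the diagonal. Reading the off-diagonal entries as Dynkin edges (a single edge where a_ij = a_ji = -1; a double or triple edge where a_ij * a_ji = 2 or 3), the diagram is a chain of 7 nodes with single edges (A_7). One simple-root ordering that puts it in standard form is (alpha_1, alpha_3, alpha_4, alpha_5, alpha_7, alpha_2, alpha_6). So the algebra is type A_7, i.e. sl(8).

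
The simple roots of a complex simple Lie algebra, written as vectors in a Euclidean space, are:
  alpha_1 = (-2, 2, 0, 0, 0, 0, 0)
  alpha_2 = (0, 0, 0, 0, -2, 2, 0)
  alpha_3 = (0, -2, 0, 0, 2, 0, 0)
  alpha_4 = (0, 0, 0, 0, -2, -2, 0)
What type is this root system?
D_4 (so(8))

Compute the Cartan integers a_ij = 2(alpha_i, alpha_j)/(alpha_j, alpha_j); the resulting 4x4 Cartan matrix is
[[2, 0, -1, 0], [0, 2, -1, 0], [-1, -1, 2, -1], [0, 0, -1, 2]].
All simple roots have the same length, so the diagram is simply laced. The associated Dynkin diagram is a chain of 2 nodes with a fork of two nodes at one end (D_4), so the type is D_4 (the algebra so(8)).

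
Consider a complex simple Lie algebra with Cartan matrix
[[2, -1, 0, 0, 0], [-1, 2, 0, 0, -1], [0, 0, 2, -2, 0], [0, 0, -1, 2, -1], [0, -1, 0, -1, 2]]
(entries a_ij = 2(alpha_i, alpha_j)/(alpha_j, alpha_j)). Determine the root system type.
C_5 (sp(10))

The matrix has rank 5 with 2's on the diagonal. Reading the off-diagonal entries as Dynkin edges (a single edge where a_ij = a_ji = -1; a double or triple edge where a_ij * a_ji = 2 or 3), the diagram is a chain of 5 nodes with a double edge at one end; the terminal node there is the unique long simple root (C_5). One simple-root ordering that puts it in standard form is (alpha_1, alpha_2, alpha_5, alpha_4, alpha_3). So the algebra is type C_5, i.e. sp(10).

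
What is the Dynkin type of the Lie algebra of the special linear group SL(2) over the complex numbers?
This is sl(2), which has dimension 2^2 - 1 = 3 and rank 2 - 1 = 1 (a Cartan subalgebra is the diagonal traceless matrices). In the classification of classical Lie algebras, the special linear algebra sl(n+1) has type A_n; here n = 1, so the Dynkin diagram is a chain of 1 nodes with single edges (A_1). Hence the type is A_1.

A1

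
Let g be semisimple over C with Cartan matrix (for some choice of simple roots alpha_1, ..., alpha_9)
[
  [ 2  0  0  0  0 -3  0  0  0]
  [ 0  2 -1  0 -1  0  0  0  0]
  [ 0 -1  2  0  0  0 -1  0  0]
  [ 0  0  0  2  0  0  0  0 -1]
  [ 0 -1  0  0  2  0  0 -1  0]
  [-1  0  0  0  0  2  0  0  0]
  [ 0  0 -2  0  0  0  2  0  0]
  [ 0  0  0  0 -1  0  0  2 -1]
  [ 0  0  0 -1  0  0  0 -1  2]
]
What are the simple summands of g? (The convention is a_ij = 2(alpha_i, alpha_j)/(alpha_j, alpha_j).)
The diagram associated to this matrix has two connected components: the simple roots {alpha_2, alpha_3, alpha_4, alpha_5, alpha_7, alpha_8, alpha_9} form a chain of 7 nodes with a double edge at one end; the terminal node there is the unique long simple root (C_7), and {alpha_1, alpha_6} form two nodes joined by a triple edge (G_2). A semisimple Lie algebra decomposes uniquely as the direct sum of simple ideals, one per connected component of its Dynkin diagram, so g ≅ C_7 ⊕ G_2 (dimension 105 + 14 = 119).

C_7 + G_2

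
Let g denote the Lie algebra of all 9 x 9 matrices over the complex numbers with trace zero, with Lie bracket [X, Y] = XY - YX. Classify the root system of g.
This is sl(9), which has dimension 9^2 - 1 = 80 and rank 9 - 1 = 8 (a Cartan subalgebra is the diagonal traceless matrices). In the classification of classical Lie algebras, the special linear algebra sl(n+1) has type A_n; here n = 8, so the Dynkin diagram is a chain of 8 nodes with single edges (A_8). Hence the type is A_8.

A_8 (sl(9))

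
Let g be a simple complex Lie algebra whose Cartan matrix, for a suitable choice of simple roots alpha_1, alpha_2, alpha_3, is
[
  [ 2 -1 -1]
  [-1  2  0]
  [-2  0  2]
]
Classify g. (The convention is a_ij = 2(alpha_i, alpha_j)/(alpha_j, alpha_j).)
The matrix has rank 3 with 2's on the diagonal. Reading the off-diagonal entries as Dynkin edges (a single edge where a_ij = a_ji = -1; a double or triple edge where a_ij * a_ji = 2 or 3), the diagram is a chain of 3 nodes with a double edge at one end; the terminal node there is the unique long simple root (C_3). One simple-root ordering that puts it in standard form is (alpha_2, alpha_1, alpha_3). So the algebra is type C_3, i.e. sp(6).

C3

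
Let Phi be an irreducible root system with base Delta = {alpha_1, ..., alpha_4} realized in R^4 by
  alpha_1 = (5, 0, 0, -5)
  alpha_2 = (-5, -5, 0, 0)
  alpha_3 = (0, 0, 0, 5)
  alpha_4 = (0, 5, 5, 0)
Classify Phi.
B_4 (so(9))

Compute the Cartan integers a_ij = 2(alpha_i, alpha_j)/(alpha_j, alpha_j); the resulting 4x4 Cartan matrix is
[[2, -1, -2, 0], [-1, 2, 0, -1], [-1, 0, 2, 0], [0, -1, 0, 2]].
The roots have two lengths (squared-length ratio 2:1); the short ones are alpha_{3}. The associated Dynkin diagram is a chain of 4 nodes with a double edge at one end; the terminal node there is the unique short simple root (B_4), so the type is B_4 (the algebra so(9)).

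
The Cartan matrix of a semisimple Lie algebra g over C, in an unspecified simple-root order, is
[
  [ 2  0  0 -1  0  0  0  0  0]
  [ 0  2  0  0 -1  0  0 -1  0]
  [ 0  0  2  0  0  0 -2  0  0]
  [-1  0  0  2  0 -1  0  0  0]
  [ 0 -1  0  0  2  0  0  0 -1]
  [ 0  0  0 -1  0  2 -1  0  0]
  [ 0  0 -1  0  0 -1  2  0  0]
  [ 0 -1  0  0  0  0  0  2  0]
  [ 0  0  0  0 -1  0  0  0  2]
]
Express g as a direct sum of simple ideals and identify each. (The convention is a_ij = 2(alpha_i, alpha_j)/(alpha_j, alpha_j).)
type A_4 + type C_5

The diagram associated to this matrix has two connected components: the simple roots {alpha_2, alpha_5, alpha_8, alpha_9} form a chain of 4 nodes with single edges (A_4), and {alpha_1, alpha_3, alpha_4, alpha_6, alpha_7} form a chain of 5 nodes with a double edge at one end; the terminal node there is the unique long simple root (C_5). A semisimple Lie algebra decomposes uniquely as the direct sum of simple ideals, one per connected component of its Dynkin diagram, so g ≅ A_4 ⊕ C_5 (dimension 24 + 55 = 79).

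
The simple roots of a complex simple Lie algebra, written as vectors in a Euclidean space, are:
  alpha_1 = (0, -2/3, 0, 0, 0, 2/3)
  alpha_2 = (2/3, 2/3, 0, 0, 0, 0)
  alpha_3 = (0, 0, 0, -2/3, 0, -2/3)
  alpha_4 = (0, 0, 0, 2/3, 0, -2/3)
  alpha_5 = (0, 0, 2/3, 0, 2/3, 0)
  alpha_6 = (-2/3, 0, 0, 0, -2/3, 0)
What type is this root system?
Compute the Cartan integers a_ij = 2(alpha_i, alpha_j)/(alpha_j, alpha_j); the resulting 6x6 Cartan matrix is
[[2, -1, -1, -1, 0, 0], [-1, 2, 0, 0, 0, -1], [-1, 0, 2, 0, 0, 0], [-1, 0, 0, 2, 0, 0], [0, 0, 0, 0, 2, -1], [0, -1, 0, 0, -1, 2]].
All simple roots have the same length, so the diagram is simply laced. The associated Dynkin diagram is a chain of 4 nodes with a fork of two nodes at one end (D_6), so the type is D_6 (the algebra so(12)).

D6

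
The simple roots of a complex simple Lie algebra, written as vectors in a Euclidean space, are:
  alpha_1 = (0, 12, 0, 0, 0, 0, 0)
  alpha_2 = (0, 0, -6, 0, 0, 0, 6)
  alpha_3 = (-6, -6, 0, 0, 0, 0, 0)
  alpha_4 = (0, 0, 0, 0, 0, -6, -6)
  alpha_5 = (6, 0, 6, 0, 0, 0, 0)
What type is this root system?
type C_5

Compute the Cartan integers a_ij = 2(alpha_i, alpha_j)/(alpha_j, alpha_j); the resulting 5x5 Cartan matrix is
[[2, 0, -2, 0, 0], [0, 2, 0, -1, -1], [-1, 0, 2, 0, -1], [0, -1, 0, 2, 0], [0, -1, -1, 0, 2]].
The roots have two lengths (squared-length ratio 2:1); the short ones are alpha_{2,3,4,5}. The associated Dynkin diagram is a chain of 5 nodes with a double edge at one end; the terminal node there is the unique long simple root (C_5), so the type is C_5 (the algebra sp(10)).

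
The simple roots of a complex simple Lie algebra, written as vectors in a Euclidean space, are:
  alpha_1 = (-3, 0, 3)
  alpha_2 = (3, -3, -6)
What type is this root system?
G_2

Compute the Cartan integers a_ij = 2(alpha_i, alpha_j)/(alpha_j, alpha_j); the resulting 2x2 Cartan matrix is
[[2, -1], [-3, 2]].
The roots have two lengths (squared-length ratio 3:1); the short ones are alpha_{1}. The associated Dynkin diagram is two nodes joined by a triple edge (G_2), so the type is G_2.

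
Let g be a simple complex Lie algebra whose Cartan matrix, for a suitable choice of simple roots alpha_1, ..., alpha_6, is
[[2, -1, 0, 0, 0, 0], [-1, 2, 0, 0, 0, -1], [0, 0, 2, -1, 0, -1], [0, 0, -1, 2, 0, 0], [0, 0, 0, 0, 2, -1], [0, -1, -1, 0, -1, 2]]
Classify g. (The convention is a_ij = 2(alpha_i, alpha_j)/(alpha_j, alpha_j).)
E_6

The matrix has rank 6 with 2's on the diagonal. Reading the off-diagonal entries as Dynkin edges (a single edge where a_ij = a_ji = -1; a double or triple edge where a_ij * a_ji = 2 or 3), the diagram is a chain of 5 nodes with one extra node attached to the third node from one end (E_6). One simple-root ordering that puts it in standard form is (alpha_1, alpha_5, alpha_2, alpha_6, alpha_3, alpha_4). So the algebra is type E_6.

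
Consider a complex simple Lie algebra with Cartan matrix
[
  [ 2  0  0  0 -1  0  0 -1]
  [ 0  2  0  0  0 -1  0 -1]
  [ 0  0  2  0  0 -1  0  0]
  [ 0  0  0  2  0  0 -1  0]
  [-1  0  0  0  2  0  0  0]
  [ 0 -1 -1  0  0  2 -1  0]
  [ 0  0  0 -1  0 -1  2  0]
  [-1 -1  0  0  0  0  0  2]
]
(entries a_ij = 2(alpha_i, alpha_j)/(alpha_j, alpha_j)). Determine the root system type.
E8

The matrix has rank 8 with 2's on the diagonal. Reading the off-diagonal entries as Dynkin edges (a single edge where a_ij = a_ji = -1; a double or triple edge where a_ij * a_ji = 2 or 3), the diagram is a chain of 7 nodes with one extra node attached to the third node from one end (E_8). One simple-root ordering that puts it in standard form is (alpha_4, alpha_3, alpha_7, alpha_6, alpha_2, alpha_8, alpha_1, alpha_5). So the algebra is type E_8.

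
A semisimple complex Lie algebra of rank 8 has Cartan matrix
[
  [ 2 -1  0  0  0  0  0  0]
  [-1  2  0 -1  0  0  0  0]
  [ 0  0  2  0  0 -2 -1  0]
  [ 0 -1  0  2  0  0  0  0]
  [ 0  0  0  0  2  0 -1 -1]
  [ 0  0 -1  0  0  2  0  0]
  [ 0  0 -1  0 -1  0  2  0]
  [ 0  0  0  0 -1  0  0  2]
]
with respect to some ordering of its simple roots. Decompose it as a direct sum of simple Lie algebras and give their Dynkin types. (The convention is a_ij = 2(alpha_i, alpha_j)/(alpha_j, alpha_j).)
A_3 (sl(4)) ⊕ B_5 (so(11))

The diagram associated to this matrix has two connected components: the simple roots {alpha_1, alpha_2, alpha_4} form a chain of 3 nodes with single edges (A_3), and {alpha_3, alpha_5, alpha_6, alpha_7, alpha_8} form a chain of 5 nodes with a double edge at one end; the terminal node there is the unique short simple root (B_5). A semisimple Lie algebra decomposes uniquely as the direct sum of simple ideals, one per connected component of its Dynkin diagram, so g ≅ A_3 ⊕ B_5 (dimension 15 + 55 = 70).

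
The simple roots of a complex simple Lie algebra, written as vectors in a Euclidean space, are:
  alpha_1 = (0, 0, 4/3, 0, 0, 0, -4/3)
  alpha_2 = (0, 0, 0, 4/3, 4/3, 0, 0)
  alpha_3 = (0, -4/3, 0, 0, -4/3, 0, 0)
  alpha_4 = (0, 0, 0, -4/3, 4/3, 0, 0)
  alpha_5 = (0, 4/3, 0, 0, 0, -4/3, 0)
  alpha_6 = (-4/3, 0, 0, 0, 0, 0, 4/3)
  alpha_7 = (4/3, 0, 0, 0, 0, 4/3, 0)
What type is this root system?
D7

Compute the Cartan integers a_ij = 2(alpha_i, alpha_j)/(alpha_j, alpha_j); the resulting 7x7 Cartan matrix is
[[2, 0, 0, 0, 0, -1, 0], [0, 2, -1, 0, 0, 0, 0], [0, -1, 2, -1, -1, 0, 0], [0, 0, -1, 2, 0, 0, 0], [0, 0, -1, 0, 2, 0, -1], [-1, 0, 0, 0, 0, 2, -1], [0, 0, 0, 0, -1, -1, 2]].
All simple roots have the same length, so the diagram is simply laced. The associated Dynkin diagram is a chain of 5 nodes with a fork of two nodes at one end (D_7), so the type is D_7 (the algebra so(14)).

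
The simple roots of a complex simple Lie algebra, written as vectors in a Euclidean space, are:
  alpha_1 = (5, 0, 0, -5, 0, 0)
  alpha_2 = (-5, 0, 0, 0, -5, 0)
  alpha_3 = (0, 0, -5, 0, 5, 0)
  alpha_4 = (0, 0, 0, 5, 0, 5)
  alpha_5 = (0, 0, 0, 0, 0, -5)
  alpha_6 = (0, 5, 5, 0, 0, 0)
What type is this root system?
type B_6

Compute the Cartan integers a_ij = 2(alpha_i, alpha_j)/(alpha_j, alpha_j); the resulting 6x6 Cartan matrix is
[[2, -1, 0, -1, 0, 0], [-1, 2, -1, 0, 0, 0], [0, -1, 2, 0, 0, -1], [-1, 0, 0, 2, -2, 0], [0, 0, 0, -1, 2, 0], [0, 0, -1, 0, 0, 2]].
The roots have two lengths (squared-length ratio 2:1); the short ones are alpha_{5}. The associated Dynkin diagram is a chain of 6 nodes with a double edge at one end; the terminal node there is the unique short simple root (B_6), so the type is B_6 (the algebra so(13)).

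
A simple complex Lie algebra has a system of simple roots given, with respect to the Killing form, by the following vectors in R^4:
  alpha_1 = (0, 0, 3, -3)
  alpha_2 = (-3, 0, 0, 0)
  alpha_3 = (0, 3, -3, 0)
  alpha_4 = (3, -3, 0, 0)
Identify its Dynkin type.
B_4

Compute the Cartan integers a_ij = 2(alpha_i, alpha_j)/(alpha_j, alpha_j); the resulting 4x4 Cartan matrix is
[[2, 0, -1, 0], [0, 2, 0, -1], [-1, 0, 2, -1], [0, -2, -1, 2]].
The roots have two lengths (squared-length ratio 2:1); the short ones are alpha_{2}. The associated Dynkin diagram is a chain of 4 nodes with a double edge at one end; the terminal node there is the unique short simple root (B_4), so the type is B_4 (the algebra so(9)).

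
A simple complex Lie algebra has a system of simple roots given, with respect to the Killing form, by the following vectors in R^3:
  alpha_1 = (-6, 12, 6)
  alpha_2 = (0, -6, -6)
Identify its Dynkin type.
G_2

Compute the Cartan integers a_ij = 2(alpha_i, alpha_j)/(alpha_j, alpha_j); the resulting 2x2 Cartan matrix is
[[2, -3], [-1, 2]].
The roots have two lengths (squared-length ratio 3:1); the short ones are alpha_{2}. The associated Dynkin diagram is two nodes joined by a triple edge (G_2), so the type is G_2.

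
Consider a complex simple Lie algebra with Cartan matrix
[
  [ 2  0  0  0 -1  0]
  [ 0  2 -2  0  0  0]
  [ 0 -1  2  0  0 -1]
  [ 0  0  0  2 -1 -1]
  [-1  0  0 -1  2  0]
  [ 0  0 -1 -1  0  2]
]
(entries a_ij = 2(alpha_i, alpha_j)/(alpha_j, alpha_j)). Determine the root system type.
The matrix has rank 6 with 2's on the diagonal. Reading the off-diagonal entries as Dynkin edges (a single edge where a_ij = a_ji = -1; a double or triple edge where a_ij * a_ji = 2 or 3), the diagram is a chain of 6 nodes with a double edge at one end; the terminal node there is the unique long simple root (C_6). One simple-root ordering that puts it in standard form is (alpha_1, alpha_5, alpha_4, alpha_6, alpha_3, alpha_2). So the algebra is type C_6, i.e. sp(12).

type C_6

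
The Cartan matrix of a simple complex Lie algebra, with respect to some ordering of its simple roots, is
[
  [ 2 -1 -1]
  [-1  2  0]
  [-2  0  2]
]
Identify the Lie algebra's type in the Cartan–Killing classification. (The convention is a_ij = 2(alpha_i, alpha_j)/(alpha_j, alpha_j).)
C_3

The matrix has rank 3 with 2's on the diagonal. Reading the off-diagonal entries as Dynkin edges (a single edge where a_ij = a_ji = -1; a double or triple edge where a_ij * a_ji = 2 or 3), the diagram is a chain of 3 nodes with a double edge at one end; the terminal node there is the unique long simple root (C_3). One simple-root ordering that puts it in standard form is (alpha_2, alpha_1, alpha_3). So the algebra is type C_3, i.e. sp(6).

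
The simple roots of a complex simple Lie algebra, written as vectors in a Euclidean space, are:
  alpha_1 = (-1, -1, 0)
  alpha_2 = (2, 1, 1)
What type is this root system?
Compute the Cartan integers a_ij = 2(alpha_i, alpha_j)/(alpha_j, alpha_j); the resulting 2x2 Cartan matrix is
[[2, -1], [-3, 2]].
The roots have two lengths (squared-length ratio 3:1); the short ones are alpha_{1}. The associated Dynkin diagram is two nodes joined by a triple edge (G_2), so the type is G_2.

G2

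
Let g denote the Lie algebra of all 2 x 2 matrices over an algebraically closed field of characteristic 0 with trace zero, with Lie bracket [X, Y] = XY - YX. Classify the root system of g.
A1

This is sl(2), which has dimension 2^2 - 1 = 3 and rank 2 - 1 = 1 (a Cartan subalgebra is the diagonal traceless matrices). In the classification of classical Lie algebras, the special linear algebra sl(n+1) has type A_n; here n = 1, so the Dynkin diagram is a chain of 1 nodes with single edges (A_1). Hence the type is A_1.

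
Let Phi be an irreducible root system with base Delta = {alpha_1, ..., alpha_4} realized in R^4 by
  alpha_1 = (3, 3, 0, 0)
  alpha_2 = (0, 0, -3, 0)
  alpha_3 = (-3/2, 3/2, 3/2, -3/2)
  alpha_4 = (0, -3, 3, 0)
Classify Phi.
type F_4

Compute the Cartan integers a_ij = 2(alpha_i, alpha_j)/(alpha_j, alpha_j); the resulting 4x4 Cartan matrix is
[[2, 0, 0, -1], [0, 2, -1, -1], [0, -1, 2, 0], [-1, -2, 0, 2]].
The roots have two lengths (squared-length ratio 2:1); the short ones are alpha_{2,3}. The associated Dynkin diagram is a chain of 4 nodes with a double edge between the middle two (F_4), so the type is F_4.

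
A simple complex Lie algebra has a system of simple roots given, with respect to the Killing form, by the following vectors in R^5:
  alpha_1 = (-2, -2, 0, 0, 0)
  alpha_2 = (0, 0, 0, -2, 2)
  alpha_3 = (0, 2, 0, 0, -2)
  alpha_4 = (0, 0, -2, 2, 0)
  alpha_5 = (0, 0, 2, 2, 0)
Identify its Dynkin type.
type D_5

Compute the Cartan integers a_ij = 2(alpha_i, alpha_j)/(alpha_j, alpha_j); the resulting 5x5 Cartan matrix is
[[2, 0, -1, 0, 0], [0, 2, -1, -1, -1], [-1, -1, 2, 0, 0], [0, -1, 0, 2, 0], [0, -1, 0, 0, 2]].
All simple roots have the same length, so the diagram is simply laced. The associated Dynkin diagram is a chain of 3 nodes with a fork of two nodes at one end (D_5), so the type is D_5 (the algebra so(10)).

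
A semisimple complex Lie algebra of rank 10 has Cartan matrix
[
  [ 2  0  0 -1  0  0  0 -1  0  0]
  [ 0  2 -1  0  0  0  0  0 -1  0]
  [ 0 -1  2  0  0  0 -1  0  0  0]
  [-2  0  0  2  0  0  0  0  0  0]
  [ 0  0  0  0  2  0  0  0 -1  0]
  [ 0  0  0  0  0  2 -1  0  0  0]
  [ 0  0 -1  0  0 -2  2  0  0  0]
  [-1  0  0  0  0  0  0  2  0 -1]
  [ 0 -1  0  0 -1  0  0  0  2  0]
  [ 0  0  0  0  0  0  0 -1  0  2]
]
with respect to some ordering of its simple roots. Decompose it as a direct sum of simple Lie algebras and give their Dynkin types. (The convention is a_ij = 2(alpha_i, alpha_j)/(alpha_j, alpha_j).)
The diagram associated to this matrix has two connected components: the simple roots {alpha_2, alpha_3, alpha_5, alpha_6, alpha_7, alpha_9} form a chain of 6 nodes with a double edge at one end; the terminal node there is the unique short simple root (B_6), and {alpha_1, alpha_4, alpha_8, alpha_10} form a chain of 4 nodes with a double edge at one end; the terminal node there is the unique long simple root (C_4). A semisimple Lie algebra decomposes uniquely as the direct sum of simple ideals, one per connected component of its Dynkin diagram, so g ≅ B_6 ⊕ C_4 (dimension 78 + 36 = 114).

type B_6 ⊕ type C_4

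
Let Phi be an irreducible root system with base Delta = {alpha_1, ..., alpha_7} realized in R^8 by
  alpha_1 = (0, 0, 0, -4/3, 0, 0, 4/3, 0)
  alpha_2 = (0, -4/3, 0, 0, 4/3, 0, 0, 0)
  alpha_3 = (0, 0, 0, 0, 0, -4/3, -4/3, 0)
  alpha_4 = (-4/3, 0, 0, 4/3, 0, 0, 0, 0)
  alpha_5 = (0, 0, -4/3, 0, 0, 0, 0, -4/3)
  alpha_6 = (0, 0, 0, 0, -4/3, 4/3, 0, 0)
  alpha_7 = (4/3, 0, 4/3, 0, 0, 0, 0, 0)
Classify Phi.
A_7

Compute the Cartan integers a_ij = 2(alpha_i, alpha_j)/(alpha_j, alpha_j); the resulting 7x7 Cartan matrix is
[[2, 0, -1, -1, 0, 0, 0], [0, 2, 0, 0, 0, -1, 0], [-1, 0, 2, 0, 0, -1, 0], [-1, 0, 0, 2, 0, 0, -1], [0, 0, 0, 0, 2, 0, -1], [0, -1, -1, 0, 0, 2, 0], [0, 0, 0, -1, -1, 0, 2]].
All simple roots have the same length, so the diagram is simply laced. The associated Dynkin diagram is a chain of 7 nodes with single edges (A_7), so the type is A_7 (the algebra sl(8)).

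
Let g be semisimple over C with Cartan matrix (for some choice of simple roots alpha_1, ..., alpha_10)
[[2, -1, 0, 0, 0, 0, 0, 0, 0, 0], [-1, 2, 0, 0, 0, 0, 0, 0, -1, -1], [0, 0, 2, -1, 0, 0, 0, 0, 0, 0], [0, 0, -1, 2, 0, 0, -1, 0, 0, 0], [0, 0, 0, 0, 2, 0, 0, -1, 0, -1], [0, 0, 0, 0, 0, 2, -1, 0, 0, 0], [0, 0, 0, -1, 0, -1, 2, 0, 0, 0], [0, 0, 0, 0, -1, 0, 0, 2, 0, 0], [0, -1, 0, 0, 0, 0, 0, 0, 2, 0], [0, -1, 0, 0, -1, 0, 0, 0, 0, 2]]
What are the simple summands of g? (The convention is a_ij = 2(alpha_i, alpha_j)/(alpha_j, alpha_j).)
The diagram associated to this matrix has two connected components: the simple roots {alpha_3, alpha_4, alpha_6, alpha_7} form a chain of 4 nodes with single edges (A_4), and {alpha_1, alpha_2, alpha_5, alpha_8, alpha_9, alpha_10} form a chain of 4 nodes with a fork of two nodes at one end (D_6). A semisimple Lie algebra decomposes uniquely as the direct sum of simple ideals, one per connected component of its Dynkin diagram, so g ≅ A_4 ⊕ D_6 (dimension 24 + 66 = 90).

A_4 + D_6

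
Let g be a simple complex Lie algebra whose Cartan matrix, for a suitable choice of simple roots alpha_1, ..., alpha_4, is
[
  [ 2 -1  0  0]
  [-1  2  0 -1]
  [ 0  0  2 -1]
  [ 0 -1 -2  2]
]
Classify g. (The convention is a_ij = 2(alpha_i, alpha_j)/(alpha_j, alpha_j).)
B_4 (so(9))

The matrix has rank 4 with 2's on the diagonal. Reading the off-diagonal entries as Dynkin edges (a single edge where a_ij = a_ji = -1; a double or triple edge where a_ij * a_ji = 2 or 3), the diagram is a chain of 4 nodes with a double edge at one end; the terminal node there is the unique short simple root (B_4). One simple-root ordering that puts it in standard form is (alpha_1, alpha_2, alpha_4, alpha_3). So the algebra is type B_4, i.e. so(9).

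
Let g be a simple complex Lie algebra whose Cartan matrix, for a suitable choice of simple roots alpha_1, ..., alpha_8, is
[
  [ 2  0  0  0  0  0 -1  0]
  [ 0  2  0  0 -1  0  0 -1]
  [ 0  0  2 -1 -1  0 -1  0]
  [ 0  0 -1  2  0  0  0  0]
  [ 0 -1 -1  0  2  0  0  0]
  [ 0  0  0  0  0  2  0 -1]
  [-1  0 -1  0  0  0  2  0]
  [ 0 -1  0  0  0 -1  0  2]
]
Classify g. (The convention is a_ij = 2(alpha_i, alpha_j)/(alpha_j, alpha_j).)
The matrix has rank 8 with 2's on the diagonal. Reading the off-diagonal entries as Dynkin edges (a single edge where a_ij = a_ji = -1; a double or triple edge where a_ij * a_ji = 2 or 3), the diagram is a chain of 7 nodes with one extra node attached to the third node from one end (E_8). One simple-root ordering that puts it in standard form is (alpha_1, alpha_4, alpha_7, alpha_3, alpha_5, alpha_2, alpha_8, alpha_6). So the algebra is type E_8.

E_8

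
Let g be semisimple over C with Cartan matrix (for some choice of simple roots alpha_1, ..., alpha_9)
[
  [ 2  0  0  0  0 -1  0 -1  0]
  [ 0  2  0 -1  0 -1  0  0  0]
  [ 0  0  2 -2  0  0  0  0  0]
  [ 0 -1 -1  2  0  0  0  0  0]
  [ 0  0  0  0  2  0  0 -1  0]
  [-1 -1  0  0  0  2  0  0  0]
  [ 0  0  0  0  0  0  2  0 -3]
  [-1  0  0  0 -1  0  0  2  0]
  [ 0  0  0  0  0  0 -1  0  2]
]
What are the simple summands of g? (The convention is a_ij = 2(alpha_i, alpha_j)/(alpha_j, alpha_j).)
C_7 ⊕ G_2

The diagram associated to this matrix has two connected components: the simple roots {alpha_1, alpha_2, alpha_3, alpha_4, alpha_5, alpha_6, alpha_8} form a chain of 7 nodes with a double edge at one end; the terminal node there is the unique long simple root (C_7), and {alpha_7, alpha_9} form two nodes joined by a triple edge (G_2). A semisimple Lie algebra decomposes uniquely as the direct sum of simple ideals, one per connected component of its Dynkin diagram, so g ≅ C_7 ⊕ G_2 (dimension 105 + 14 = 119).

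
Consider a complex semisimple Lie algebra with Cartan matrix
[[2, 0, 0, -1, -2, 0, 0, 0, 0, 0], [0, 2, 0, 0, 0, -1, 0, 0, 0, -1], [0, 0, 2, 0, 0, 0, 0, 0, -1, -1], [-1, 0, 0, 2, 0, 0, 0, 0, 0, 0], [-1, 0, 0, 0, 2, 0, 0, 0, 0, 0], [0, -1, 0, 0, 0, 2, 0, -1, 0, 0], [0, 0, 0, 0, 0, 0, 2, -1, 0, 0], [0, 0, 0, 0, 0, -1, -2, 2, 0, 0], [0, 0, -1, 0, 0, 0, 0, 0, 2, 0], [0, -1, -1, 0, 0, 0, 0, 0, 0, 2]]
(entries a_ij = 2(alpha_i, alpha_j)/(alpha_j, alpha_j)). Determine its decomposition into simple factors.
B_3 (so(7)) ⊕ B_7 (so(15))

The diagram associated to this matrix has two connected components: the simple roots {alpha_1, alpha_4, alpha_5} form a chain of 3 nodes with a double edge at one end; the terminal node there is the unique short simple root (B_3), and {alpha_2, alpha_3, alpha_6, alpha_7, alpha_8, alpha_9, alpha_10} form a chain of 7 nodes with a double edge at one end; the terminal node there is the unique short simple root (B_7). A semisimple Lie algebra decomposes uniquely as the direct sum of simple ideals, one per connected component of its Dynkin diagram, so g ≅ B_3 ⊕ B_7 (dimension 21 + 105 = 126).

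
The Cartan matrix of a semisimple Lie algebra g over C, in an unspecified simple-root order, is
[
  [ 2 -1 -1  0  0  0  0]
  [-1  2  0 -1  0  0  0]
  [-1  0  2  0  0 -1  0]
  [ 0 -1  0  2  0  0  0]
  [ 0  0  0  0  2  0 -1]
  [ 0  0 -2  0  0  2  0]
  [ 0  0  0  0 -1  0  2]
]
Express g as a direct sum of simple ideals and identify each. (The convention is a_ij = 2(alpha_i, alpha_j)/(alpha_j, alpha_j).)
A_2 (sl(3)) + C_5 (sp(10))

The diagram associated to this matrix has two connected components: the simple roots {alpha_5, alpha_7} form a chain of 2 nodes with single edges (A_2), and {alpha_1, alpha_2, alpha_3, alpha_4, alpha_6} form a chain of 5 nodes with a double edge at one end; the terminal node there is the unique long simple root (C_5). A semisimple Lie algebra decomposes uniquely as the direct sum of simple ideals, one per connected component of its Dynkin diagram, so g ≅ A_2 ⊕ C_5 (dimension 8 + 55 = 63).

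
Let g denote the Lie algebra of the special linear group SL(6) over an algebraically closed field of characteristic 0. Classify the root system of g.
A_5 (sl(6))

This is sl(6), which has dimension 6^2 - 1 = 35 and rank 6 - 1 = 5 (a Cartan subalgebra is the diagonal traceless matrices). In the classification of classical Lie algebras, the special linear algebra sl(n+1) has type A_n; here n = 5, so the Dynkin diagram is a chain of 5 nodes with single edges (A_5). Hence the type is A_5.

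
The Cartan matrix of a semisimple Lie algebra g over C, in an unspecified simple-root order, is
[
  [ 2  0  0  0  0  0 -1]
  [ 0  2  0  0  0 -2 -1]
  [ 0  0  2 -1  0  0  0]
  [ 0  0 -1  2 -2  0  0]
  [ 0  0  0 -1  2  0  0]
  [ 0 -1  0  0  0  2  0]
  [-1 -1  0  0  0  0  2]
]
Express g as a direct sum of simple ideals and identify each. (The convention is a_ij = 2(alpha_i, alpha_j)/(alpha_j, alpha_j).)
The diagram associated to this matrix has two connected components: the simple roots {alpha_3, alpha_4, alpha_5} form a chain of 3 nodes with a double edge at one end; the terminal node there is the unique short simple root (B_3), and {alpha_1, alpha_2, alpha_6, alpha_7} form a chain of 4 nodes with a double edge at one end; the terminal node there is the unique short simple root (B_4). A semisimple Lie algebra decomposes uniquely as the direct sum of simple ideals, one per connected component of its Dynkin diagram, so g ≅ B_3 ⊕ B_4 (dimension 21 + 36 = 57).

B_3 (so(7)) + B_4 (so(9))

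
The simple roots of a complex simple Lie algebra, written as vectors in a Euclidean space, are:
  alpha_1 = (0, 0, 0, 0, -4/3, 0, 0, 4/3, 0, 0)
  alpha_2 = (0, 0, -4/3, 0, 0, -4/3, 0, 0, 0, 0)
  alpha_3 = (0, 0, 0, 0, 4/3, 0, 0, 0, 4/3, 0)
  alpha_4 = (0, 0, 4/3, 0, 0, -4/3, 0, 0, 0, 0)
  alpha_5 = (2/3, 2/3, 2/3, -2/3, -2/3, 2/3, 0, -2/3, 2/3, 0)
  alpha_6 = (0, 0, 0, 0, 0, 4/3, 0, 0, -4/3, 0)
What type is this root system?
Compute the Cartan integers a_ij = 2(alpha_i, alpha_j)/(alpha_j, alpha_j); the resulting 6x6 Cartan matrix is
[[2, 0, -1, 0, 0, 0], [0, 2, 0, 0, -1, -1], [-1, 0, 2, 0, 0, -1], [0, 0, 0, 2, 0, -1], [0, -1, 0, 0, 2, 0], [0, -1, -1, -1, 0, 2]].
All simple roots have the same length, so the diagram is simply laced. The associated Dynkin diagram is a chain of 5 nodes with one extra node attached to the third node from one end (E_6), so the type is E_6.

E_6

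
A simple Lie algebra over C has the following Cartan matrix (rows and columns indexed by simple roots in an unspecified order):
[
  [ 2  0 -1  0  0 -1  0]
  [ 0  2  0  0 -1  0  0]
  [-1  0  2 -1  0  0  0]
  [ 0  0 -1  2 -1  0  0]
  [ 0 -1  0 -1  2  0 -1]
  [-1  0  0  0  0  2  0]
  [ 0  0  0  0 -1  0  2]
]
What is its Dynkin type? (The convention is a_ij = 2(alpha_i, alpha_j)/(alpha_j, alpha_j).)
The matrix has rank 7 with 2's on the diagonal. Reading the off-diagonal entries as Dynkin edges (a single edge where a_ij = a_ji = -1; a double or triple edge where a_ij * a_ji = 2 or 3), the diagram is a chain of 5 nodes with a fork of two nodes at one end (D_7). One simple-root ordering that puts it in standard form is (alpha_6, alpha_1, alpha_3, alpha_4, alpha_5, alpha_2, alpha_7). So the algebra is type D_7, i.e. so(14).

D_7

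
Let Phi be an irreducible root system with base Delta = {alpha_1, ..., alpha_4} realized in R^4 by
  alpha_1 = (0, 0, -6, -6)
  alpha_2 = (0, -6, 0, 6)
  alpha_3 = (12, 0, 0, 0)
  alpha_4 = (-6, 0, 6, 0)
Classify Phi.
C4

Compute the Cartan integers a_ij = 2(alpha_i, alpha_j)/(alpha_j, alpha_j); the resulting 4x4 Cartan matrix is
[[2, -1, 0, -1], [-1, 2, 0, 0], [0, 0, 2, -2], [-1, 0, -1, 2]].
The roots have two lengths (squared-length ratio 2:1); the short ones are alpha_{1,2,4}. The associated Dynkin diagram is a chain of 4 nodes with a double edge at one end; the terminal node there is the unique long simple root (C_4), so the type is C_4 (the algebra sp(8)).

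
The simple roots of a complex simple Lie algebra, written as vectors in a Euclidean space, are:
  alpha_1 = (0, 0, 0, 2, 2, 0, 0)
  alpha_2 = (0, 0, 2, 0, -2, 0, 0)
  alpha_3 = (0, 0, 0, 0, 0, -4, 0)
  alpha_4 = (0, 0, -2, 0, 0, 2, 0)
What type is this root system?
type C_4

Compute the Cartan integers a_ij = 2(alpha_i, alpha_j)/(alpha_j, alpha_j); the resulting 4x4 Cartan matrix is
[[2, -1, 0, 0], [-1, 2, 0, -1], [0, 0, 2, -2], [0, -1, -1, 2]].
The roots have two lengths (squared-length ratio 2:1); the short ones are alpha_{1,2,4}. The associated Dynkin diagram is a chain of 4 nodes with a double edge at one end; the terminal node there is the unique long simple root (C_4), so the type is C_4 (the algebra sp(8)).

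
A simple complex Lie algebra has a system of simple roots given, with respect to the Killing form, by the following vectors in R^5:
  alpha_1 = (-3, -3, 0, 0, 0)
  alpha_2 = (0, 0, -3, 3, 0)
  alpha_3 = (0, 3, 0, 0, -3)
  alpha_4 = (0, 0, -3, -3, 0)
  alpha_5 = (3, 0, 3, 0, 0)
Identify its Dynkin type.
Compute the Cartan integers a_ij = 2(alpha_i, alpha_j)/(alpha_j, alpha_j); the resulting 5x5 Cartan matrix is
[[2, 0, -1, 0, -1], [0, 2, 0, 0, -1], [-1, 0, 2, 0, 0], [0, 0, 0, 2, -1], [-1, -1, 0, -1, 2]].
All simple roots have the same length, so the diagram is simply laced. The associated Dynkin diagram is a chain of 3 nodes with a fork of two nodes at one end (D_5), so the type is D_5 (the algebra so(10)).

D5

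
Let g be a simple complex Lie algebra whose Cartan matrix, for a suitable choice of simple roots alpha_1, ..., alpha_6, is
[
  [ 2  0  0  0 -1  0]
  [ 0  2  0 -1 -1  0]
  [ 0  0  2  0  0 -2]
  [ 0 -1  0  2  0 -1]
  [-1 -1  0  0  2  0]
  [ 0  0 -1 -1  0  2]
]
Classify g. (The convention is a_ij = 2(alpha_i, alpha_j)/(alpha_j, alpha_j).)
The matrix has rank 6 with 2's on the diagonal. Reading the off-diagonal entries as Dynkin edges (a single edge where a_ij = a_ji = -1; a double or triple edge where a_ij * a_ji = 2 or 3), the diagram is a chain of 6 nodes with a double edge at one end; the terminal node there is the unique long simple root (C_6). One simple-root ordering that puts it in standard form is (alpha_1, alpha_5, alpha_2, alpha_4, alpha_6, alpha_3). So the algebra is type C_6, i.e. sp(12).

type C_6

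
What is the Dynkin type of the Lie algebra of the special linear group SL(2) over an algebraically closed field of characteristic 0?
This is sl(2), which has dimension 2^2 - 1 = 3 and rank 2 - 1 = 1 (a Cartan subalgebra is the diagonal traceless matrices). In the classification of classical Lie algebras, the special linear algebra sl(n+1) has type A_n; here n = 1, so the Dynkin diagram is a chain of 1 nodes with single edges (A_1). Hence the type is A_1.

A_1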